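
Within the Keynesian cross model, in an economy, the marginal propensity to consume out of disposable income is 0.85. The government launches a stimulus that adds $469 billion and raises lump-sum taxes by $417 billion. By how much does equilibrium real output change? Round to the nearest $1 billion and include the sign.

Expenditure multiplier = 1/(1 − MPC) = 1/(1 − 0.85) = 1/0.15 ≈ 6.667.
ΔG contributes k·ΔG = (+$469 billion) / 0.15 ≈ +$3,126.7 billion.
ΔT of +$417 billion changes first-round spending by −c·ΔT = −$354.45 billion, contributing k·(−c·ΔT) = (−$354.45 billion) / 0.15 = −$2,363 billion.
Net ΔY = k(ΔG − c·ΔT) = (+$114.55 billion) / 0.15 ≈ +$764 billion.

+$764 billion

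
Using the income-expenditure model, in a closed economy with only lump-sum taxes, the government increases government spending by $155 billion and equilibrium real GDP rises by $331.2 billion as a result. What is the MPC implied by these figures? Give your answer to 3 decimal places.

0.532

Implied spending multiplier k = ΔY/ΔG = 331.2/155 ≈ 2.1368.
Since k = 1/(1 − MPC), MPC = 1 − 1/k = 1 − ΔG/ΔY = 1 − 155/331.2 ≈ 0.532.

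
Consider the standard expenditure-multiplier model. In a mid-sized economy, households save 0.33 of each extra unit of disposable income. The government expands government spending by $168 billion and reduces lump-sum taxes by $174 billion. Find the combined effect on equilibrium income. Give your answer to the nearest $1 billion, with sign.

+$862 billion

MPC = 1 − MPS = 1 − 0.33 = 0.67.
Expenditure multiplier = 1/(1 − MPC) = 1/(1 − 0.67) = 1/0.33 ≈ 3.03.
ΔG contributes k·ΔG = (+$168 billion) / 0.33 ≈ +$509.1 billion.
ΔT of −$174 billion changes first-round spending by −c·ΔT = +$116.58 billion, contributing k·(−c·ΔT) = (+$116.58 billion) / 0.33 ≈ +$353.3 billion.
Net ΔY = k(ΔG − c·ΔT) = (+$284.58 billion) / 0.33 ≈ +$862 billion.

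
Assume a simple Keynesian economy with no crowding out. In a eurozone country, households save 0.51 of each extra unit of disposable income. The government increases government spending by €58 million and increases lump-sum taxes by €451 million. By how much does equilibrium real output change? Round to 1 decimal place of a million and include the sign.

MPC = 1 − MPS = 1 − 0.51 = 0.49.
Expenditure multiplier = 1/(1 − MPC) = 1/(1 − 0.49) = 1/0.51 ≈ 1.961.
ΔG contributes k·ΔG = (+€58 million) / 0.51 ≈ +€113.7 million.
ΔT of +€451 million changes first-round spending by −c·ΔT = −€220.99 million, contributing k·(−c·ΔT) = (−€220.99 million) / 0.51 ≈ −€433.3 million.
Net ΔY = k(ΔG − c·ΔT) = (−€162.99 million) / 0.51 ≈ −€319.6 million.

−€319.6 million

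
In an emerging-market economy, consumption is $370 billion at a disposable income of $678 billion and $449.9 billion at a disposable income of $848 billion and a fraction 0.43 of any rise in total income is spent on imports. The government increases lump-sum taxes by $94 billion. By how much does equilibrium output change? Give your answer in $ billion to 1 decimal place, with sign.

MPC = ΔC/ΔYd = (449.9 − 370)/(848 − 678) = 79.9/170 = 0.47.
A lump-sum tax change of +$94 billion shifts disposable income by −$94 billion; first-round consumption changes by −c × ΔT = −0.47 × (+$94 billion) = −$44.18 billion.
Expenditure multiplier = 1/(1 − c + m) = 1/(1 − 0.47 + 0.43) = 1/0.96 ≈ 1.042.
The tax multiplier is −c × k ≈ −0.49, so ΔY = k × (−c·ΔT) = (−$44.18 billion) / 0.96 ≈ −$46 billion.

−$46.0 billion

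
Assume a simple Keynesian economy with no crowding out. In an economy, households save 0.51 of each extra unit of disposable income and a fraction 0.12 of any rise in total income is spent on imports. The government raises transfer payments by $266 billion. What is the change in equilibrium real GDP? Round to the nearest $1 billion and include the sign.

+$207 billion

MPC = 1 − MPS = 1 − 0.51 = 0.49.
The transfer change shifts disposable income by +$266 billion, so first-round consumption changes by c·ΔTR = 0.49 × (+$266 billion) = +$130.34 billion.
Expenditure multiplier = 1/(1 − c + m) = 1/(1 − 0.49 + 0.12) = 1/0.63 ≈ 1.587.
The transfer multiplier is c × k ≈ 0.778, so ΔY = k × (c·ΔTR) = (+$130.34 billion) / 0.63 ≈ +$207 billion.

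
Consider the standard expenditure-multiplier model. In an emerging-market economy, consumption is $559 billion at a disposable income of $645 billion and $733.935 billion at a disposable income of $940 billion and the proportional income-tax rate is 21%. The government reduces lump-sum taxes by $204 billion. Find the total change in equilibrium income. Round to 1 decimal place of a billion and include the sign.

+$227.6 billion

MPC = ΔC/ΔYd = (733.935 − 559)/(940 − 645) = 174.935/295 = 0.593.
A lump-sum tax change of −$204 billion shifts disposable income by +$204 billion; first-round consumption changes by −c × ΔT = −0.593 × (−$204 billion) = +$120.972 billion.
Expenditure multiplier = 1/(1 − c(1−t)) = 1/(1 − 0.593×0.79) = 1/0.53153 ≈ 1.881.
The tax multiplier is −c × k ≈ −1.116, so ΔY = k × (−c·ΔT) = (+$120.972 billion) / 0.53153 ≈ +$227.6 billion.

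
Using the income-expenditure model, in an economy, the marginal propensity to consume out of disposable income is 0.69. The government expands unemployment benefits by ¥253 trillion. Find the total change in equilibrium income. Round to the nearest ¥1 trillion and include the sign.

The transfer change shifts disposable income by +¥253 trillion, so first-round consumption changes by c·ΔTR = 0.69 × (+¥253 trillion) = +¥174.57 trillion.
Expenditure multiplier = 1/(1 − MPC) = 1/(1 − 0.69) = 1/0.31 ≈ 3.226.
The transfer multiplier is c × k ≈ 2.226, so ΔY = k × (c·ΔTR) = (+¥174.57 trillion) / 0.31 ≈ +¥563 trillion.

+¥563 trillion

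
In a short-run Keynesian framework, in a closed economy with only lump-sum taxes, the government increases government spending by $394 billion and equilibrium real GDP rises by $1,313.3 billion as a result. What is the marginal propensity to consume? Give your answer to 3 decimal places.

0.700

Implied spending multiplier k = ΔY/ΔG = 1,313.3/394 ≈ 3.3332.
Since k = 1/(1 − MPC), MPC = 1 − 1/k = 1 − ΔG/ΔY = 1 − 394/1,313.3 ≈ 0.700.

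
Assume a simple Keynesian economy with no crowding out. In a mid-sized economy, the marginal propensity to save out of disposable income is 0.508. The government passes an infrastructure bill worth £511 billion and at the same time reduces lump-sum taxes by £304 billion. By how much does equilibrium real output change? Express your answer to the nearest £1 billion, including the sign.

MPC = 1 − MPS = 1 − 0.508 = 0.492.
Expenditure multiplier = 1/(1 − MPC) = 1/(1 − 0.492) = 1/0.508 ≈ 1.969.
ΔG contributes k·ΔG = (+£511 billion) / 0.508 ≈ +£1,005.9 billion.
ΔT of −£304 billion changes first-round spending by −c·ΔT = +£149.568 billion, contributing k·(−c·ΔT) = (+£149.568 billion) / 0.508 ≈ +£294.4 billion.
Net ΔY = k(ΔG − c·ΔT) = (+£660.568 billion) / 0.508 ≈ +£1,300 billion.

+£1,300 billion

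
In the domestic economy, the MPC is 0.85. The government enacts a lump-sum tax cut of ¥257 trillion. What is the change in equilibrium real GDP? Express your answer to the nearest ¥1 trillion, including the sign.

A lump-sum tax change of −¥257 trillion shifts disposable income by +¥257 trillion; first-round consumption changes by −c × ΔT = −0.85 × (−¥257 trillion) = +¥218.45 trillion.
Expenditure multiplier = 1/(1 − MPC) = 1/(1 − 0.85) = 1/0.15 ≈ 6.667.
The tax multiplier is −c × k ≈ −5.667, so ΔY = k × (−c·ΔT) = (+¥218.45 trillion) / 0.15 ≈ +¥1,456 trillion.

+¥1,456 trillion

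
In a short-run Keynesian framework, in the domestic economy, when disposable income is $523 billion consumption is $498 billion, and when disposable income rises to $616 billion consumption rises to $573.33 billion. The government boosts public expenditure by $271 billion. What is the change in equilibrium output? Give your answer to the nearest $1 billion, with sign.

MPC = ΔC/ΔYd = (573.33 − 498)/(616 − 523) = 75.33/93 = 0.81.
Spending multiplier = 1/(1 − MPC) = 1/(1 − 0.81) = 1/0.19 ≈ 5.263.
ΔY = k × ΔG = (+$271 billion) / 0.19 ≈ +$1,426 billion.

+$1,426 billion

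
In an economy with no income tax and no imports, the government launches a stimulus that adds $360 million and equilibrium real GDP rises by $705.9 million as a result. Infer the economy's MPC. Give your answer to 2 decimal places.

Implied spending multiplier k = ΔY/ΔG = 705.9/360 ≈ 1.9608.
Since k = 1/(1 − MPC), MPC = 1 − 1/k = 1 − ΔG/ΔY = 1 − 360/705.9 ≈ 0.49.

0.49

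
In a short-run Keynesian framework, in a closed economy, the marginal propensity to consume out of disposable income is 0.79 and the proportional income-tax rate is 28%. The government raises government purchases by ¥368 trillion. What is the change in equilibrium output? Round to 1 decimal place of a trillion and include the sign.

Government-spending multiplier = 1/(1 − c(1−t)) = 1/(1 − 0.79×0.72) = 1/0.4312 ≈ 2.319.
ΔY = k × ΔG = (+¥368 trillion) / 0.4312 ≈ +¥853.4 trillion.

+¥853.4 trillion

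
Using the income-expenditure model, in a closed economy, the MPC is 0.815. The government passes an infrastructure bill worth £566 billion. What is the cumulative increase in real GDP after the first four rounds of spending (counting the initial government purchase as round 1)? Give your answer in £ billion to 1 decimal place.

£1,709.6 billion

Round 1 adds ΔG = £566 billion; each later round is MPC = 0.815 times the previous.
After 4 rounds: 566 + 461.29 + 375.95135 + 306.40035025 = ΔG·(1 − c^4)/(1 − c) = 566 × (1 − 0.441194850625)/0.185 ≈ £1,709.6 billion.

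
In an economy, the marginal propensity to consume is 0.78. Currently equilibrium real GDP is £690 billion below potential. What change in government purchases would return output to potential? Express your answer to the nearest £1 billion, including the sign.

Spending multiplier = 1/(1 − MPC) = 1/(1 − 0.78) = 1/0.22 ≈ 4.545.
Need ΔY = +£690 billion, so ΔG = ΔY/k = (+£690 billion) × 0.22 ≈ +£152 billion.
The government should increase government purchases by £152 billion.

+£152 billion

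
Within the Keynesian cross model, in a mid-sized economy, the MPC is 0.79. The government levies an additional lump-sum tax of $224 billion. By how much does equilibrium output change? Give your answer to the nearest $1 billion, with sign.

A lump-sum tax change of +$224 billion shifts disposable income by −$224 billion; first-round consumption changes by −c × ΔT = −0.79 × (+$224 billion) = −$176.96 billion.
Expenditure multiplier = 1/(1 − MPC) = 1/(1 − 0.79) = 1/0.21 ≈ 4.762.
The tax multiplier is −c × k ≈ −3.762, so ΔY = k × (−c·ΔT) = (−$176.96 billion) / 0.21 ≈ −$843 billion.

−$843 billion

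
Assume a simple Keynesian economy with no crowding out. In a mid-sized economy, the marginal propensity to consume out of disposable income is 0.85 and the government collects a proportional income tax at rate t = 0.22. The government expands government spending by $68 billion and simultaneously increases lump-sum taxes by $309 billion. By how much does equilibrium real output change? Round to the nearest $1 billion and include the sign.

−$578 billion

Expenditure multiplier = 1/(1 − c(1−t)) = 1/(1 − 0.85×0.78) = 1/0.337 ≈ 2.967.
ΔG contributes k·ΔG = (+$68 billion) / 0.337 ≈ +$201.8 billion.
ΔT of +$309 billion changes first-round spending by −c·ΔT = −$262.65 billion, contributing k·(−c·ΔT) = (−$262.65 billion) / 0.337 ≈ −$779.4 billion.
Net ΔY = k(ΔG − c·ΔT) = (−$194.65 billion) / 0.337 ≈ −$578 billion.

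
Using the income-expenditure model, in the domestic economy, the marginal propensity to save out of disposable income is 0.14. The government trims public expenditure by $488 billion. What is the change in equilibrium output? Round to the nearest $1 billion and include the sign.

−$3,486 billion

MPC = 1 − MPS = 1 − 0.14 = 0.86.
Expenditure multiplier = 1/(1 − MPC) = 1/(1 − 0.86) = 1/0.14 ≈ 7.143.
ΔY = k × ΔG = (−$488 billion) / 0.14 ≈ −$3,486 billion.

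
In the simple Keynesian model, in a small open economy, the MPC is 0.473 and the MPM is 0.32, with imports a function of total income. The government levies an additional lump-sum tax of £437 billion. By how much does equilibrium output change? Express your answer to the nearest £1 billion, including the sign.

−£244 billion

A lump-sum tax change of +£437 billion shifts disposable income by −£437 billion; first-round consumption changes by −c × ΔT = −0.473 × (+£437 billion) = −£206.701 billion.
Expenditure multiplier = 1/(1 − c + m) = 1/(1 − 0.473 + 0.32) = 1/0.847 ≈ 1.181.
The tax multiplier is −c × k ≈ −0.558, so ΔY = k × (−c·ΔT) = (−£206.701 billion) / 0.847 ≈ −£244 billion.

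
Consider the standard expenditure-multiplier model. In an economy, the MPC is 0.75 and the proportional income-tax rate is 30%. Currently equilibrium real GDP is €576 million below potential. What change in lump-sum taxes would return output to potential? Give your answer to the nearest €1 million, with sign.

−€365 million

Spending multiplier = 1/(1 − c(1−t)) = 1/(1 − 0.75×0.7) = 1/0.475 ≈ 2.105.
Tax multiplier = −c·k = −0.75/0.475 ≈ −1.579. Need ΔY = +€576 million, so ΔT = ΔY/(−c·k) = −(+€576 million) × 0.475 / 0.75 ≈ −€365 million.
The government should cut lump-sum taxes by €365 million.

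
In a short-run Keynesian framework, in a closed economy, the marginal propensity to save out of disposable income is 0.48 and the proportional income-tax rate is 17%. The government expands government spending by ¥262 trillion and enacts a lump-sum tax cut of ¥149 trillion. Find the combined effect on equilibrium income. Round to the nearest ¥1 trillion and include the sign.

+¥597 trillion

MPC = 1 − MPS = 1 − 0.48 = 0.52.
Expenditure multiplier = 1/(1 − c(1−t)) = 1/(1 − 0.52×0.83) = 1/0.5684 ≈ 1.759.
ΔG contributes k·ΔG = (+¥262 trillion) / 0.5684 ≈ +¥460.9 trillion.
ΔT of −¥149 trillion changes first-round spending by −c·ΔT = +¥77.48 trillion, contributing k·(−c·ΔT) = (+¥77.48 trillion) / 0.5684 ≈ +¥136.3 trillion.
Net ΔY = k(ΔG − c·ΔT) = (+¥339.48 trillion) / 0.5684 ≈ +¥597 trillion.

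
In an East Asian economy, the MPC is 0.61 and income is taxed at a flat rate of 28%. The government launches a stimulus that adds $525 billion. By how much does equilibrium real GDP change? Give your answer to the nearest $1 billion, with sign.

+$936 billion

Expenditure multiplier = 1/(1 − c(1−t)) = 1/(1 − 0.61×0.72) = 1/0.5608 ≈ 1.783.
ΔY = k × ΔG = (+$525 billion) / 0.5608 ≈ +$936 billion.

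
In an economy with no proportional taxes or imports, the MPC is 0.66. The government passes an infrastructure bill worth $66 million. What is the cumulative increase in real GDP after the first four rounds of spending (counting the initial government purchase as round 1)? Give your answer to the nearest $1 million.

Round 1 adds ΔG = $66 million; each later round is MPC = 0.66 times the previous.
After 4 rounds: 66 + 43.56 + 28.7496 + 18.974736 = ΔG·(1 − c^4)/(1 − c) = 66 × (1 − 0.18974736)/0.34 ≈ $157 million.

$157 million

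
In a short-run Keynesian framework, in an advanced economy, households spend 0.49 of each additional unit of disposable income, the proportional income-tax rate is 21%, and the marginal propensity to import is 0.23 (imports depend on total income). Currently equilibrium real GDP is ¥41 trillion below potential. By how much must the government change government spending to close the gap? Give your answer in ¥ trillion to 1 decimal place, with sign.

+¥34.6 trillion

Spending multiplier = 1/(1 − c(1−t) + m) = 1/(1 − 0.49×0.79 + 0.23) = 1/0.8429 ≈ 1.186.
Need ΔY = +¥41 trillion, so ΔG = ΔY/k = (+¥41 trillion) × 0.8429 ≈ +¥34.6 trillion.
The government should increase government spending by ¥34.6 trillion.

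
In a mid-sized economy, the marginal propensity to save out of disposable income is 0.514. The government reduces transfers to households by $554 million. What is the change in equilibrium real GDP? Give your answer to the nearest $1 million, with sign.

−$524 million

MPC = 1 − MPS = 1 − 0.514 = 0.486.
The transfer change shifts disposable income by −$554 million, so first-round consumption changes by c·ΔTR = 0.486 × (−$554 million) = −$269.244 million.
Expenditure multiplier = 1/(1 − MPC) = 1/(1 − 0.486) = 1/0.514 ≈ 1.946.
The transfer multiplier is c × k ≈ 0.946, so ΔY = k × (c·ΔTR) = (−$269.244 million) / 0.514 ≈ −$524 million.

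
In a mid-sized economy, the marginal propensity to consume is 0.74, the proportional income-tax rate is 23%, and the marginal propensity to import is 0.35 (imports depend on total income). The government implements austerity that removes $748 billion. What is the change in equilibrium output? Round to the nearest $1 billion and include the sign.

−$959 billion

Spending multiplier = 1/(1 − c(1−t) + m) = 1/(1 − 0.74×0.77 + 0.35) = 1/0.7802 ≈ 1.282.
ΔY = k × ΔG = (−$748 billion) / 0.7802 ≈ −$959 billion.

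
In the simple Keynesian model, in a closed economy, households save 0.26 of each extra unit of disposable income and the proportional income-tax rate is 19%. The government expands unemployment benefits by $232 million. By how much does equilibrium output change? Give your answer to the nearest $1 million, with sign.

MPC = 1 − MPS = 1 − 0.26 = 0.74.
The transfer change shifts disposable income by +$232 million, so first-round consumption changes by c·ΔTR = 0.74 × (+$232 million) = +$171.68 million.
Expenditure multiplier = 1/(1 − c(1−t)) = 1/(1 − 0.74×0.81) = 1/0.4006 ≈ 2.496.
The transfer multiplier is c × k ≈ 1.847, so ΔY = k × (c·ΔTR) = (+$171.68 million) / 0.4006 ≈ +$429 million.

+$429 million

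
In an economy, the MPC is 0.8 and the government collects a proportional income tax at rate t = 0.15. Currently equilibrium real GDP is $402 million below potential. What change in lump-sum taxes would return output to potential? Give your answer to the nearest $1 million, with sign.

Spending multiplier = 1/(1 − c(1−t)) = 1/(1 − 0.8×0.85) = 1/0.32 = 3.125.
Tax multiplier = −c·k = −0.8/0.32 = −2.5. Need ΔY = +$402 million, so ΔT = ΔY/(−c·k) = −(+$402 million) × 0.32 / 0.8 ≈ −$161 million.
The government should cut lump-sum taxes by $161 million.

−$161 million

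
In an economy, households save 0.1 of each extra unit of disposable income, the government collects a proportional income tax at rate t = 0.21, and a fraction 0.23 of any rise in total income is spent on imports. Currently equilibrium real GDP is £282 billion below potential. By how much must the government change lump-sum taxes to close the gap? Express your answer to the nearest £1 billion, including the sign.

MPC = 1 − MPS = 1 − 0.1 = 0.9.
Spending multiplier = 1/(1 − c(1−t) + m) = 1/(1 − 0.9×0.79 + 0.23) = 1/0.519 ≈ 1.927.
Tax multiplier = −c·k = −0.9/0.519 ≈ −1.734. Need ΔY = +£282 billion, so ΔT = ΔY/(−c·k) = −(+£282 billion) × 0.519 / 0.9 ≈ −£163 billion.
The government should cut lump-sum taxes by £163 billion.

−£163 billion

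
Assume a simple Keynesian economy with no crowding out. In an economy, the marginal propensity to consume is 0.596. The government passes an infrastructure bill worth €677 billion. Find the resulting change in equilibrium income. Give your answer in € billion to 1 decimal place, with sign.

+€1,675.7 billion

Spending multiplier = 1/(1 − MPC) = 1/(1 − 0.596) = 1/0.404 ≈ 2.475.
ΔY = k × ΔG = (+€677 billion) / 0.404 ≈ +€1,675.7 billion.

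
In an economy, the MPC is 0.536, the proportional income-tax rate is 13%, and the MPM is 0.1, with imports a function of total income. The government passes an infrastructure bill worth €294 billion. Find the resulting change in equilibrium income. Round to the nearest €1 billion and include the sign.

+€464 billion

Spending multiplier = 1/(1 − c(1−t) + m) = 1/(1 − 0.536×0.87 + 0.1) = 1/0.63368 ≈ 1.578.
ΔY = k × ΔG = (+€294 billion) / 0.63368 ≈ +€464 billion.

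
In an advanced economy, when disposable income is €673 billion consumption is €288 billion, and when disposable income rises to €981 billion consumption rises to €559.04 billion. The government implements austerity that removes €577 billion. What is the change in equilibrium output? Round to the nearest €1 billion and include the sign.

MPC = ΔC/ΔYd = (559.04 − 288)/(981 − 673) = 271.04/308 = 0.88.
Spending multiplier = 1/(1 − MPC) = 1/(1 − 0.88) = 1/0.12 ≈ 8.333.
ΔY = k × ΔG = (−€577 billion) / 0.12 ≈ −€4,808 billion.

−€4,808 billion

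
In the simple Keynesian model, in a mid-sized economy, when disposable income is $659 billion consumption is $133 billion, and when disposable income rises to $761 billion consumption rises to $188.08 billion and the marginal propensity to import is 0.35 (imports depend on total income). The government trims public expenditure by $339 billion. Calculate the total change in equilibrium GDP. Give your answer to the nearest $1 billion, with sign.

MPC = ΔC/ΔYd = (188.08 − 133)/(761 − 659) = 55.08/102 = 0.54.
Spending multiplier = 1/(1 − c + m) = 1/(1 − 0.54 + 0.35) = 1/0.81 ≈ 1.235.
ΔY = k × ΔG = (−$339 billion) / 0.81 ≈ −$419 billion.

−$419 billion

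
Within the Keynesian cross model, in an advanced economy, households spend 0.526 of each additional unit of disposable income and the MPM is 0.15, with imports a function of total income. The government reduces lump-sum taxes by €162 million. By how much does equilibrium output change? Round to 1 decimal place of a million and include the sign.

A lump-sum tax change of −€162 million shifts disposable income by +€162 million; first-round consumption changes by −c × ΔT = −0.526 × (−€162 million) = +€85.212 million.
Expenditure multiplier = 1/(1 − c + m) = 1/(1 − 0.526 + 0.15) = 1/0.624 ≈ 1.603.
The tax multiplier is −c × k ≈ −0.843, so ΔY = k × (−c·ΔT) = (+€85.212 million) / 0.624 ≈ +€136.6 million.

+€136.6 million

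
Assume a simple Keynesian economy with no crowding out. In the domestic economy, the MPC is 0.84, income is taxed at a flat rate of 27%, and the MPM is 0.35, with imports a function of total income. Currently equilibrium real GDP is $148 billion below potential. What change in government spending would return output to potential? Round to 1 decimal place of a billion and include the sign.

Spending multiplier = 1/(1 − c(1−t) + m) = 1/(1 − 0.84×0.73 + 0.35) = 1/0.7368 ≈ 1.357.
Need ΔY = +$148 billion, so ΔG = ΔY/k = (+$148 billion) × 0.7368 ≈ +$109 billion.
The government should increase government spending by $109 billion.

+$109.0 billion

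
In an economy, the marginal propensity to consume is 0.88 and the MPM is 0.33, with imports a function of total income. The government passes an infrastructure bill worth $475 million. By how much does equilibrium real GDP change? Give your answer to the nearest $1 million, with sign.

+$1,056 million

Expenditure multiplier = 1/(1 − c + m) = 1/(1 − 0.88 + 0.33) = 1/0.45 ≈ 2.222.
ΔY = k × ΔG = (+$475 million) / 0.45 ≈ +$1,056 million.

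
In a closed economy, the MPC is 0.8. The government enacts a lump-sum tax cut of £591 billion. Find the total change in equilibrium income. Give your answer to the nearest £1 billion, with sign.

A lump-sum tax change of −£591 billion shifts disposable income by +£591 billion; first-round consumption changes by −c × ΔT = −0.8 × (−£591 billion) = +£472.8 billion.
Expenditure multiplier = 1/(1 − MPC) = 1/(1 − 0.8) = 1/0.2 = 5.
The tax multiplier is −c × k = −4, so ΔY = k × (−c·ΔT) = (+£472.8 billion) / 0.2 = +£2,364 billion.

+£2,364 billion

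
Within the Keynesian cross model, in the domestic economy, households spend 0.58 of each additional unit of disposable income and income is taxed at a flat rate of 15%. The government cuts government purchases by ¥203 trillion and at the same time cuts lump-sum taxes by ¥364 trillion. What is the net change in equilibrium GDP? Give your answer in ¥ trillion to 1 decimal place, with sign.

+¥16.0 trillion

Expenditure multiplier = 1/(1 − c(1−t)) = 1/(1 − 0.58×0.85) = 1/0.507 ≈ 1.972.
ΔG contributes k·ΔG = (−¥203 trillion) / 0.507 ≈ −¥400.4 trillion.
ΔT of −¥364 trillion changes first-round spending by −c·ΔT = +¥211.12 trillion, contributing k·(−c·ΔT) = (+¥211.12 trillion) / 0.507 ≈ +¥416.4 trillion.
Net ΔY = k(ΔG − c·ΔT) = (+¥8.12 trillion) / 0.507 ≈ +¥16 trillion.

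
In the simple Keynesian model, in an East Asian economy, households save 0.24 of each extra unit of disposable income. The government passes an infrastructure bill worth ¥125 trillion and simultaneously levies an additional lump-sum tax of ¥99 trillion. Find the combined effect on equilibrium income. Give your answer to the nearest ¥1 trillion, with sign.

+¥207 trillion

MPC = 1 − MPS = 1 − 0.24 = 0.76.
Expenditure multiplier = 1/(1 − MPC) = 1/(1 − 0.76) = 1/0.24 ≈ 4.167.
ΔG contributes k·ΔG = (+¥125 trillion) / 0.24 ≈ +¥520.8 trillion.
ΔT of +¥99 trillion changes first-round spending by −c·ΔT = −¥75.24 trillion, contributing k·(−c·ΔT) = (−¥75.24 trillion) / 0.24 = −¥313.5 trillion.
Net ΔY = k(ΔG − c·ΔT) = (+¥49.76 trillion) / 0.24 ≈ +¥207 trillion.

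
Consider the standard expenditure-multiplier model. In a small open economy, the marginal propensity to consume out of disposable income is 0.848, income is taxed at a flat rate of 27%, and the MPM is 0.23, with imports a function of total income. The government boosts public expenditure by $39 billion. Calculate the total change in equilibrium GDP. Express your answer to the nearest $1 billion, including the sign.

Spending multiplier = 1/(1 − c(1−t) + m) = 1/(1 − 0.848×0.73 + 0.23) = 1/0.61096 ≈ 1.637.
ΔY = k × ΔG = (+$39 billion) / 0.61096 ≈ +$64 billion.

+$64 billion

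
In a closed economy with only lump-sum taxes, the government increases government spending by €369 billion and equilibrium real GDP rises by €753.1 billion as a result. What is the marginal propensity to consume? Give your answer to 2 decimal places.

Implied spending multiplier k = ΔY/ΔG = 753.1/369 ≈ 2.0409.
Since k = 1/(1 − MPC), MPC = 1 − 1/k = 1 − ΔG/ΔY = 1 − 369/753.1 ≈ 0.51.

0.51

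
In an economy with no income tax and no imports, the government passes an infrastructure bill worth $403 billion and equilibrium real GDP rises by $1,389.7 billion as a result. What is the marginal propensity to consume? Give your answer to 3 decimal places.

0.710

Implied spending multiplier k = ΔY/ΔG = 1,389.7/403 ≈ 3.4484.
Since k = 1/(1 − MPC), MPC = 1 − 1/k = 1 − ΔG/ΔY = 1 − 403/1,389.7 ≈ 0.710.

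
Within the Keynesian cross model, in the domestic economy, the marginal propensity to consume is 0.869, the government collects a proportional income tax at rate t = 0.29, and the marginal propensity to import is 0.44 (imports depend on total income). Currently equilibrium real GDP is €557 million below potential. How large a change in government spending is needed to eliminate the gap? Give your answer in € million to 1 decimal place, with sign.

Spending multiplier = 1/(1 − c(1−t) + m) = 1/(1 − 0.869×0.71 + 0.44) = 1/0.82301 ≈ 1.215.
Need ΔY = +€557 million, so ΔG = ΔY/k = (+€557 million) × 0.82301 ≈ +€458.4 million.
The government should increase government spending by €458.4 million.

+€458.4 million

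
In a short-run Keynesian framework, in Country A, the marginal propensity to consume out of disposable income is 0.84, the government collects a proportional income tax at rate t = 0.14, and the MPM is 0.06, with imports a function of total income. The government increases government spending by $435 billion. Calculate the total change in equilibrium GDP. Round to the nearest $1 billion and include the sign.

Government-spending multiplier = 1/(1 − c(1−t) + m) = 1/(1 − 0.84×0.86 + 0.06) = 1/0.3376 ≈ 2.962.
ΔY = k × ΔG = (+$435 billion) / 0.3376 ≈ +$1,289 billion.

+$1,289 billion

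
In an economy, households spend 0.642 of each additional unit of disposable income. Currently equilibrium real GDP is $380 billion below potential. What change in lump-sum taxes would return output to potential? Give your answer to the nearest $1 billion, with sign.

−$212 billion

Spending multiplier = 1/(1 − MPC) = 1/(1 − 0.642) = 1/0.358 ≈ 2.793.
Tax multiplier = −c·k = −0.642/0.358 ≈ −1.793. Need ΔY = +$380 billion, so ΔT = ΔY/(−c·k) = −(+$380 billion) × 0.358 / 0.642 ≈ −$212 billion.
The government should cut lump-sum taxes by $212 billion.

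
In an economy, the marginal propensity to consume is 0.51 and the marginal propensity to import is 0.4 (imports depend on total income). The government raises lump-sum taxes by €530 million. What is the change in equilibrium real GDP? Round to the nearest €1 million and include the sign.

A lump-sum tax change of +€530 million shifts disposable income by −€530 million; first-round consumption changes by −c × ΔT = −0.51 × (+€530 million) = −€270.3 million.
Expenditure multiplier = 1/(1 − c + m) = 1/(1 − 0.51 + 0.4) = 1/0.89 ≈ 1.124.
The tax multiplier is −c × k ≈ −0.573, so ΔY = k × (−c·ΔT) = (−€270.3 million) / 0.89 ≈ −€304 million.

−€304 million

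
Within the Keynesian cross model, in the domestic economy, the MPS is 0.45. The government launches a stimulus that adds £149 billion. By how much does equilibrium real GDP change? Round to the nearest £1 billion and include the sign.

MPC = 1 − MPS = 1 − 0.45 = 0.55.
Expenditure multiplier = 1/(1 − MPC) = 1/(1 − 0.55) = 1/0.45 ≈ 2.222.
ΔY = k × ΔG = (+£149 billion) / 0.45 ≈ +£331 billion.

+£331 billion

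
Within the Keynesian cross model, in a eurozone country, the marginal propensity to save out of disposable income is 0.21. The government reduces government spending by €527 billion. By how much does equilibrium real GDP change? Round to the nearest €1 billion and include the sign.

MPC = 1 − MPS = 1 − 0.21 = 0.79.
Government-spending multiplier = 1/(1 − MPC) = 1/(1 − 0.79) = 1/0.21 ≈ 4.762.
ΔY = k × ΔG = (−€527 billion) / 0.21 ≈ −€2,510 billion.

−€2,510 billion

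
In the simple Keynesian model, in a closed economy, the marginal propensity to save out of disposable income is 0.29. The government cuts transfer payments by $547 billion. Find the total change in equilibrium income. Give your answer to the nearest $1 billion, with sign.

MPC = 1 − MPS = 1 − 0.29 = 0.71.
The transfer change shifts disposable income by −$547 billion, so first-round consumption changes by c·ΔTR = 0.71 × (−$547 billion) = −$388.37 billion.
Expenditure multiplier = 1/(1 − MPC) = 1/(1 − 0.71) = 1/0.29 ≈ 3.448.
The transfer multiplier is c × k ≈ 2.448, so ΔY = k × (c·ΔTR) = (−$388.37 billion) / 0.29 ≈ −$1,339 billion.

−$1,339 billion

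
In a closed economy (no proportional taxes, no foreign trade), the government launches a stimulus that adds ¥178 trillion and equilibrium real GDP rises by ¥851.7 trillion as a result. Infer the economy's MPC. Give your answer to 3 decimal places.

Implied spending multiplier k = ΔY/ΔG = 851.7/178 ≈ 4.7848.
Since k = 1/(1 − MPC), MPC = 1 − 1/k = 1 − ΔG/ΔY = 1 − 178/851.7 ≈ 0.791.

0.791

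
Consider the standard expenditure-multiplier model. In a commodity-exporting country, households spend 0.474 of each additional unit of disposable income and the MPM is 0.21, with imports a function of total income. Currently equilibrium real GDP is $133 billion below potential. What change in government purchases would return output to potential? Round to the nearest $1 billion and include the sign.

Spending multiplier = 1/(1 − c + m) = 1/(1 − 0.474 + 0.21) = 1/0.736 ≈ 1.359.
Need ΔY = +$133 billion, so ΔG = ΔY/k = (+$133 billion) × 0.736 ≈ +$98 billion.
The government should increase government purchases by $98 billion.

+$98 billion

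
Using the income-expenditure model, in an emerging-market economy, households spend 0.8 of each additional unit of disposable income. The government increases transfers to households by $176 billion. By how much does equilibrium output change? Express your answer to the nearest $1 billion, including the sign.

+$704 billion

The transfer change shifts disposable income by +$176 billion, so first-round consumption changes by c·ΔTR = 0.8 × (+$176 billion) = +$140.8 billion.
Expenditure multiplier = 1/(1 − MPC) = 1/(1 − 0.8) = 1/0.2 = 5.
The transfer multiplier is c × k = 4, so ΔY = k × (c·ΔTR) = (+$140.8 billion) / 0.2 = +$704 billion.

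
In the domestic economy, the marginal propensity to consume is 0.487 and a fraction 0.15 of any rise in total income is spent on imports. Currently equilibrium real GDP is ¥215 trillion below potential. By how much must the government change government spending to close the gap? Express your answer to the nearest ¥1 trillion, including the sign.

+¥143 trillion

Spending multiplier = 1/(1 − c + m) = 1/(1 − 0.487 + 0.15) = 1/0.663 ≈ 1.508.
Need ΔY = +¥215 trillion, so ΔG = ΔY/k = (+¥215 trillion) × 0.663 ≈ +¥143 trillion.
The government should increase government spending by ¥143 trillion.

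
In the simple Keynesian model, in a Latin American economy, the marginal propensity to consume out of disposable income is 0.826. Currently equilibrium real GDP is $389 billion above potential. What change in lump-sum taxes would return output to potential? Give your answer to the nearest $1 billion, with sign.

+$82 billion

Spending multiplier = 1/(1 − MPC) = 1/(1 − 0.826) = 1/0.174 ≈ 5.747.
Tax multiplier = −c·k = −0.826/0.174 ≈ −4.747. Need ΔY = −$389 billion, so ΔT = ΔY/(−c·k) = −(−$389 billion) × 0.174 / 0.826 ≈ +$82 billion.
The government should raise lump-sum taxes by $82 billion.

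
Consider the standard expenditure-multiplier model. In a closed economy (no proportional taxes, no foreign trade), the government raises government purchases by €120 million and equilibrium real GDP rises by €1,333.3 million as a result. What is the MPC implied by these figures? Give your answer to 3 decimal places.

Implied spending multiplier k = ΔY/ΔG = 1,333.3/120 ≈ 11.1108.
Since k = 1/(1 − MPC), MPC = 1 − 1/k = 1 − ΔG/ΔY = 1 − 120/1,333.3 ≈ 0.910.

0.910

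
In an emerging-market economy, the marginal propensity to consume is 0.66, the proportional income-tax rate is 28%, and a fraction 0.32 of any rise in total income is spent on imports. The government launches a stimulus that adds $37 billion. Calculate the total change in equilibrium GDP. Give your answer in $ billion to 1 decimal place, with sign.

+$43.8 billion

Spending multiplier = 1/(1 − c(1−t) + m) = 1/(1 − 0.66×0.72 + 0.32) = 1/0.8448 ≈ 1.184.
ΔY = k × ΔG = (+$37 billion) / 0.8448 ≈ +$43.8 billion.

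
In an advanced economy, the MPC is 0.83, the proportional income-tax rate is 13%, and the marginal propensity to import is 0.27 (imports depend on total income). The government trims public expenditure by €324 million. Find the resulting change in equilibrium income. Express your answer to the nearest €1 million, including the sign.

−€591 million

Expenditure multiplier = 1/(1 − c(1−t) + m) = 1/(1 − 0.83×0.87 + 0.27) = 1/0.5479 ≈ 1.825.
ΔY = k × ΔG = (−€324 million) / 0.5479 ≈ −€591 million.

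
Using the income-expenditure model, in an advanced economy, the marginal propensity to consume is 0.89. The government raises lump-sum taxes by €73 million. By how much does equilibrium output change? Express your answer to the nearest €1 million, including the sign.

A lump-sum tax change of +€73 million shifts disposable income by −€73 million; first-round consumption changes by −c × ΔT = −0.89 × (+€73 million) = −€64.97 million.
Expenditure multiplier = 1/(1 − MPC) = 1/(1 − 0.89) = 1/0.11 ≈ 9.091.
The tax multiplier is −c × k ≈ −8.091, so ΔY = k × (−c·ΔT) = (−€64.97 million) / 0.11 ≈ −€591 million.

−€591 million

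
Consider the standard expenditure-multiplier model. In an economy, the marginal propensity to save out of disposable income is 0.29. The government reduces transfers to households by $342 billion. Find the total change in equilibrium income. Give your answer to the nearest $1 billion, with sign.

MPC = 1 − MPS = 1 − 0.29 = 0.71.
The transfer change shifts disposable income by −$342 billion, so first-round consumption changes by c·ΔTR = 0.71 × (−$342 billion) = −$242.82 billion.
Expenditure multiplier = 1/(1 − MPC) = 1/(1 − 0.71) = 1/0.29 ≈ 3.448.
The transfer multiplier is c × k ≈ 2.448, so ΔY = k × (c·ΔTR) = (−$242.82 billion) / 0.29 ≈ −$837 billion.

−$837 billion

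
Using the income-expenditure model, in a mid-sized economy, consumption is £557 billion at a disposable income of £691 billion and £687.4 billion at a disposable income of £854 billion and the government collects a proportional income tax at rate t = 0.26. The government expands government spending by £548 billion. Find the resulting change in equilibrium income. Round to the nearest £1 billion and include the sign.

+£1,343 billion

MPC = ΔC/ΔYd = (687.4 − 557)/(854 − 691) = 130.4/163 = 0.8.
Spending multiplier = 1/(1 − c(1−t)) = 1/(1 − 0.8×0.74) = 1/0.408 ≈ 2.451.
ΔY = k × ΔG = (+£548 billion) / 0.408 ≈ +£1,343 billion.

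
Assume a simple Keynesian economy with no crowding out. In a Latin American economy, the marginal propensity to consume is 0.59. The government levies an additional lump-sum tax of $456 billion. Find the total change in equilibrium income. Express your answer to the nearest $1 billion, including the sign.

A lump-sum tax change of +$456 billion shifts disposable income by −$456 billion; first-round consumption changes by −c × ΔT = −0.59 × (+$456 billion) = −$269.04 billion.
Expenditure multiplier = 1/(1 − MPC) = 1/(1 − 0.59) = 1/0.41 ≈ 2.439.
The tax multiplier is −c × k ≈ −1.439, so ΔY = k × (−c·ΔT) = (−$269.04 billion) / 0.41 ≈ −$656 billion.

−$656 billion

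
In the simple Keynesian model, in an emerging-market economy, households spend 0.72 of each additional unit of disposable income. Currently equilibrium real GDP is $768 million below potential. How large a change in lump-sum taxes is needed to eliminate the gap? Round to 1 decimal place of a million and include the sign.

Spending multiplier = 1/(1 − MPC) = 1/(1 − 0.72) = 1/0.28 ≈ 3.571.
Tax multiplier = −c·k = −0.72/0.28 ≈ −2.571. Need ΔY = +$768 million, so ΔT = ΔY/(−c·k) = −(+$768 million) × 0.28 / 0.72 ≈ −$298.7 million.
The government should cut lump-sum taxes by $298.7 million.

−$298.7 million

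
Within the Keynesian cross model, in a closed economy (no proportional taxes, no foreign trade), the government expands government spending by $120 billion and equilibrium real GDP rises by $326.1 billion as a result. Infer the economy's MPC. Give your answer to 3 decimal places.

0.632

Implied spending multiplier k = ΔY/ΔG = 326.1/120 = 2.7175.
Since k = 1/(1 − MPC), MPC = 1 − 1/k = 1 − ΔG/ΔY = 1 − 120/326.1 ≈ 0.632.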